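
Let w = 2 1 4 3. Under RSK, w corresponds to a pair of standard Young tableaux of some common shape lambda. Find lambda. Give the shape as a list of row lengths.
[2, 2]

Row-insert each entry into an empty tableau.

After inserting 2: P = [[2]].
After inserting 1: P = [[1], [2]].
After inserting 4: P = [[1, 4], [2]].
After inserting 3: P = [[1, 3], [2, 4]].

The final insertion tableau P = [[1, 3], [2, 4]] has shape [2, 2].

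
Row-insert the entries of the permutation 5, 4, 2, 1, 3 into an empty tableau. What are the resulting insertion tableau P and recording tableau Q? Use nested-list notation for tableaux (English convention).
P = [[1, 3], [2], [4], [5]], Q = [[1, 5], [2], [3], [4]]

Insert each entry of the permutation into P by Schensted row insertion, recording in Q the position of each new cell.

Insert 5: appended to row 1. P = [[5]].
Insert 4: 4 bumps 5 from row 1; 5 starts row 2. P = [[4], [5]].
Insert 2: 2 bumps 4 from row 1; 4 bumps 5 from row 2; 5 starts row 3. P = [[2], [4], [5]].
Insert 1: 1 bumps 2 from row 1; 2 bumps 4 from row 2; 4 bumps 5 from row 3; 5 starts row 4. P = [[1], [2], [4], [5]].
Insert 3: appended to row 1. P = [[1, 3], [2], [4], [5]].

So P = [[1, 3], [2], [4], [5]], Q = [[1, 5], [2], [3], [4]].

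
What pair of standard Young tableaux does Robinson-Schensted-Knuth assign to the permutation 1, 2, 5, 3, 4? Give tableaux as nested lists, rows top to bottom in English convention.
Insert each entry of the permutation into P by Schensted row insertion, recording in Q the position of each new cell.

Insert 1: appended to row 1. P = [[1]].
Insert 2: appended to row 1. P = [[1, 2]].
Insert 5: appended to row 1. P = [[1, 2, 5]].
Insert 3: 3 bumps 5 from row 1; 5 starts row 2. P = [[1, 2, 3], [5]].
Insert 4: appended to row 1. P = [[1, 2, 3, 4], [5]].

So P = [[1, 2, 3, 4], [5]], Q = [[1, 2, 3, 5], [4]].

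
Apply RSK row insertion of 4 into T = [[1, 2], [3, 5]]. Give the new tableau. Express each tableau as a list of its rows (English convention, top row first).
[[1, 2, 4], [3, 5]]

4 is larger than every entry of row 1, so it is appended to row 1. The new tableau is [[1, 2, 4], [3, 5]].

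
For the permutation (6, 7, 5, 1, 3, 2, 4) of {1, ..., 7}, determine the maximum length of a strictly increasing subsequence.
3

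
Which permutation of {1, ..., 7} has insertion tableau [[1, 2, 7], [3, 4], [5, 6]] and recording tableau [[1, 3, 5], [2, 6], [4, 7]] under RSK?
5 3 6 1 7 4 2

Reverse the RSK construction: for i from n down to 1, find the cell of Q containing i, remove the entry at that cell from P, and reverse-bump it up through P; the value ejected from row 1 is w(i).

Step i=7: Q has 7 at row 3, column 2; remove 6 from row 3 of P and reverse-bump: 6 enters row 2 and ejects 4; 4 enters row 1 and ejects 2. So w(7) = 2. P is now [[1, 4, 7], [3, 6], [5]].
Step i=6: Q has 6 at row 2, column 2; remove 6 from row 2 of P and reverse-bump: 6 enters row 1 and ejects 4. So w(6) = 4. P is now [[1, 6, 7], [3], [5]].
Step i=5: Q has 5 at row 1, column 3; remove that cell from P, ejecting 7. So w(5) = 7. P is now [[1, 6], [3], [5]].
Step i=4: Q has 4 at row 3, column 1; remove 5 from row 3 of P and reverse-bump: 5 enters row 2 and ejects 3; 3 enters row 1 and ejects 1. So w(4) = 1. P is now [[3, 6], [5]].
Step i=3: Q has 3 at row 1, column 2; remove that cell from P, ejecting 6. So w(3) = 6. P is now [[3], [5]].
Step i=2: Q has 2 at row 2, column 1; remove 5 from row 2 of P and reverse-bump: 5 enters row 1 and ejects 3. So w(2) = 3. P is now [[5]].
Step i=1: Q has 1 at row 1, column 1; remove that cell from P, ejecting 5. So w(1) = 5. P is now [].

So w = 5 3 6 1 7 4 2.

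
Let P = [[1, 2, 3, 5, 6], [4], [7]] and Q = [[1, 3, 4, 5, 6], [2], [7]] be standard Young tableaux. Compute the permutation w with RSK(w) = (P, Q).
7 1 2 4 5 6 3

Reverse the RSK construction: for i from n down to 1, find the cell of Q containing i, remove the entry at that cell from P, and reverse-bump it up through P; the value ejected from row 1 is w(i).

Step i=7: Q has 7 at row 3, column 1; remove 7 from row 3 of P and reverse-bump: 7 enters row 2 and ejects 4; 4 enters row 1 and ejects 3. So w(7) = 3. P is now [[1, 2, 4, 5, 6], [7]].
Step i=6: Q has 6 at row 1, column 5; remove that cell from P, ejecting 6. So w(6) = 6. P is now [[1, 2, 4, 5], [7]].
Step i=5: Q has 5 at row 1, column 4; remove that cell from P, ejecting 5. So w(5) = 5. P is now [[1, 2, 4], [7]].
Step i=4: Q has 4 at row 1, column 3; remove that cell from P, ejecting 4. So w(4) = 4. P is now [[1, 2], [7]].
Step i=3: Q has 3 at row 1, column 2; remove that cell from P, ejecting 2. So w(3) = 2. P is now [[1], [7]].
Step i=2: Q has 2 at row 2, column 1; remove 7 from row 2 of P and reverse-bump: 7 enters row 1 and ejects 1. So w(2) = 1. P is now [[7]].
Step i=1: Q has 1 at row 1, column 1; remove that cell from P, ejecting 7. So w(1) = 7. P is now [].

So w = 7 1 2 4 5 6 3.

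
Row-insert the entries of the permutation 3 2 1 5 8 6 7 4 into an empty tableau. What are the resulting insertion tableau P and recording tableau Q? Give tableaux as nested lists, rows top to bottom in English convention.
Insert each entry of the permutation into P by Schensted row insertion, recording in Q the position of each new cell.

Insert 3: appended to row 1. P = [[3]], Q = [[1]].
Insert 2: 2 bumps 3 from row 1; 3 starts row 2. P = [[2], [3]], Q = [[1], [2]].
Insert 1: 1 bumps 2 from row 1; 2 bumps 3 from row 2; 3 starts row 3. P = [[1], [2], [3]], Q = [[1], [2], [3]].
Insert 5: appended to row 1. P = [[1, 5], [2], [3]], Q = [[1, 4], [2], [3]].
Insert 8: appended to row 1. P = [[1, 5, 8], [2], [3]], Q = [[1, 4, 5], [2], [3]].
Insert 6: 6 bumps 8 from row 1; 8 appends to row 2. P = [[1, 5, 6], [2, 8], [3]], Q = [[1, 4, 5], [2, 6], [3]].
Insert 7: appended to row 1. P = [[1, 5, 6, 7], [2, 8], [3]], Q = [[1, 4, 5, 7], [2, 6], [3]].
Insert 4: 4 bumps 5 from row 1; 5 bumps 8 from row 2; 8 appends to row 3. P = [[1, 4, 6, 7], [2, 5], [3, 8]], Q = [[1, 4, 5, 7], [2, 6], [3, 8]].

So P = [[1, 4, 6, 7], [2, 5], [3, 8]], Q = [[1, 4, 5, 7], [2, 6], [3, 8]].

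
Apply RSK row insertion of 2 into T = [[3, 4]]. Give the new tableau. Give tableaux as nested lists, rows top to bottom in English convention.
In row 1, 2 replaces 3 (the leftmost entry greater than 2); 3 is bumped to row 2. 3 starts a new row 2. The new tableau is [[2, 4], [3]].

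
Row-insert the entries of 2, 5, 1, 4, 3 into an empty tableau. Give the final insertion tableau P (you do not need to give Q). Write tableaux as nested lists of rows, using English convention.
P = [[1, 3], [2, 4], [5]]

Insert 2: appended to row 1. P = [[2]].
Insert 5: appended to row 1. P = [[2, 5]].
Insert 1: 1 bumps 2 from row 1; 2 starts row 2. P = [[1, 5], [2]].
Insert 4: 4 bumps 5 from row 1; 5 appends to row 2. P = [[1, 4], [2, 5]].
Insert 3: 3 bumps 4 from row 1; 4 bumps 5 from row 2; 5 starts row 3. P = [[1, 3], [2, 4], [5]].

So P = [[1, 3], [2, 4], [5]].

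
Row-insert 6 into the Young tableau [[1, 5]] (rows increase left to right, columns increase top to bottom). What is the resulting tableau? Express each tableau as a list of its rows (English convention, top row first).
[[1, 5, 6]]

6 is larger than every entry of row 1, so it is appended to row 1. The new tableau is [[1, 5, 6]].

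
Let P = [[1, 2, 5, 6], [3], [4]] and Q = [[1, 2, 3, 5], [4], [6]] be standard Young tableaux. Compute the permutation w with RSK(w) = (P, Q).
Reverse RSK: for i = n, n-1, ..., 1, locate i in Q, remove the corresponding corner cell from P, and reverse-bump its entry up through P; the value ejected from row 1 is w(i).

So w = 1 4 5 3 6 2.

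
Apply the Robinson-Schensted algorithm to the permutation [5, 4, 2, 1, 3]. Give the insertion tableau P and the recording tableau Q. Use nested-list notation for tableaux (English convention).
Insert each entry of the permutation into P by Schensted row insertion, recording in Q the position of each new cell.

Insert 5: appended to row 1. P = [[5]].
Insert 4: 4 bumps 5 from row 1; 5 starts row 2. P = [[4], [5]].
Insert 2: 2 bumps 4 from row 1; 4 bumps 5 from row 2; 5 starts row 3. P = [[2], [4], [5]].
Insert 1: 1 bumps 2 from row 1; 2 bumps 4 from row 2; 4 bumps 5 from row 3; 5 starts row 4. P = [[1], [2], [4], [5]].
Insert 3: appended to row 1. P = [[1, 3], [2], [4], [5]].

So P = [[1, 3], [2], [4], [5]], Q = [[1, 5], [2], [3], [4]].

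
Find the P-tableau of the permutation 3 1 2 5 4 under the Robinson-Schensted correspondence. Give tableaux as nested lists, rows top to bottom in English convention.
P = [[1, 2, 4], [3, 5]]

Insert 3: appended to row 1. P = [[3]].
Insert 1: 1 bumps 3 from row 1; 3 starts row 2. P = [[1], [3]].
Insert 2: appended to row 1. P = [[1, 2], [3]].
Insert 5: appended to row 1. P = [[1, 2, 5], [3]].
Insert 4: 4 bumps 5 from row 1; 5 appends to row 2. P = [[1, 2, 4], [3, 5]].

So P = [[1, 2, 4], [3, 5]].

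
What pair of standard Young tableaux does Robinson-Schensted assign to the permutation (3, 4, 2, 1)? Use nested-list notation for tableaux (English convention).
P = [[1, 4], [2], [3]], Q = [[1, 2], [3], [4]]

Insert each entry of the permutation into P by Schensted row insertion, recording in Q the position of each new cell.

Insert 3: appended to row 1. P = [[3]], Q = [[1]].
Insert 4: appended to row 1. P = [[3, 4]], Q = [[1, 2]].
Insert 2: 2 bumps 3 from row 1; 3 starts row 2. P = [[2, 4], [3]], Q = [[1, 2], [3]].
Insert 1: 1 bumps 2 from row 1; 2 bumps 3 from row 2; 3 starts row 3. P = [[1, 4], [2], [3]], Q = [[1, 2], [3], [4]].

So P = [[1, 4], [2], [3]], Q = [[1, 2], [3], [4]].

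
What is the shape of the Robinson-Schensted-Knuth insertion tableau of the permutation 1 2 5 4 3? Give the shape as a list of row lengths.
[3, 1, 1]

Row-insert each entry into an empty tableau.

After inserting 1: P = [[1]].
After inserting 2: P = [[1, 2]].
After inserting 5: P = [[1, 2, 5]].
After inserting 4: P = [[1, 2, 4], [5]].
After inserting 3: P = [[1, 2, 3], [4], [5]].

The final insertion tableau P = [[1, 2, 3], [4], [5]] has shape [3, 1, 1].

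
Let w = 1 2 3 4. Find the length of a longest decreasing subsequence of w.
1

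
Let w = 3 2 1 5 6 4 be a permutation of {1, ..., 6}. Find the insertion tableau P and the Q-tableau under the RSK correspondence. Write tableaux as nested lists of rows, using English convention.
Insert each entry of the permutation into P by Schensted row insertion, recording in Q the position of each new cell.

Insert 3: appended to row 1. P = [[3]].
Insert 2: 2 bumps 3 from row 1; 3 starts row 2. P = [[2], [3]].
Insert 1: 1 bumps 2 from row 1; 2 bumps 3 from row 2; 3 starts row 3. P = [[1], [2], [3]].
Insert 5: appended to row 1. P = [[1, 5], [2], [3]].
Insert 6: appended to row 1. P = [[1, 5, 6], [2], [3]].
Insert 4: 4 bumps 5 from row 1; 5 appends to row 2. P = [[1, 4, 6], [2, 5], [3]].

So P = [[1, 4, 6], [2, 5], [3]], Q = [[1, 4, 5], [2, 6], [3]].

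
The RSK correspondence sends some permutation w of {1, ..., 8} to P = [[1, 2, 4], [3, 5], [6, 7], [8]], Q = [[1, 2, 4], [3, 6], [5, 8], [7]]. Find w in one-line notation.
1 8 6 7 3 5 2 4

Reverse RSK: for i = n, n-1, ..., 1, locate i in Q, remove the corresponding corner cell from P, and reverse-bump its entry up through P; the value ejected from row 1 is w(i).

So w = 1 8 6 7 3 5 2 4.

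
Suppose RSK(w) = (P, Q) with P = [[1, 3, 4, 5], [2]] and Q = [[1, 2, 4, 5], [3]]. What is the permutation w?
Reverse the RSK construction: for i from n down to 1, find the cell of Q containing i, remove the entry at that cell from P, and reverse-bump it up through P; the value ejected from row 1 is w(i).

Step i=5: Q has 5 at row 1, column 4; remove that cell from P, ejecting 5. So w(5) = 5. P is now [[1, 3, 4], [2]].
Step i=4: Q has 4 at row 1, column 3; remove that cell from P, ejecting 4. So w(4) = 4. P is now [[1, 3], [2]].
Step i=3: Q has 3 at row 2, column 1; remove 2 from row 2 of P and reverse-bump: 2 enters row 1 and ejects 1. So w(3) = 1. P is now [[2, 3]].
Step i=2: Q has 2 at row 1, column 2; remove that cell from P, ejecting 3. So w(2) = 3. P is now [[2]].
Step i=1: Q has 1 at row 1, column 1; remove that cell from P, ejecting 2. So w(1) = 2. P is now [].

So w = 2 3 1 4 5.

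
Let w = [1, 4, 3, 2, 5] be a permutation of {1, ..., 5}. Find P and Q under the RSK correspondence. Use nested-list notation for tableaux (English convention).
P = [[1, 2, 5], [3], [4]], Q = [[1, 2, 5], [3], [4]]

Insert each entry of the permutation into P by Schensted row insertion, recording in Q the position of each new cell.

Insert 1: appended to row 1. P = [[1]], Q = [[1]].
Insert 4: appended to row 1. P = [[1, 4]], Q = [[1, 2]].
Insert 3: 3 bumps 4 from row 1; 4 starts row 2. P = [[1, 3], [4]], Q = [[1, 2], [3]].
Insert 2: 2 bumps 3 from row 1; 3 bumps 4 from row 2; 4 starts row 3. P = [[1, 2], [3], [4]], Q = [[1, 2], [3], [4]].
Insert 5: appended to row 1. P = [[1, 2, 5], [3], [4]], Q = [[1, 2, 5], [3], [4]].

So P = [[1, 2, 5], [3], [4]], Q = [[1, 2, 5], [3], [4]].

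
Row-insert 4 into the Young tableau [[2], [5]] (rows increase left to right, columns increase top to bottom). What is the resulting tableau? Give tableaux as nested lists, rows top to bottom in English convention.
4 is larger than every entry of row 1, so it is appended to row 1. The new tableau is [[2, 4], [5]].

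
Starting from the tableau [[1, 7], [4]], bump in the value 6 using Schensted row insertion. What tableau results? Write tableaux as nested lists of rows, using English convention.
[[1, 6], [4, 7]]

In row 1, 6 replaces 7 (the leftmost entry greater than 6); 7 is bumped to row 2. 7 is appended to row 2. The new tableau is [[1, 6], [4, 7]].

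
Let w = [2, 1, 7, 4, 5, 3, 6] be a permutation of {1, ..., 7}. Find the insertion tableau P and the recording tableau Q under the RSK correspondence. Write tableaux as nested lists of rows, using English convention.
Insert each entry of the permutation into P by Schensted row insertion, recording in Q the position of each new cell.

Insert 2: appended to row 1. P = [[2]].
Insert 1: 1 bumps 2 from row 1; 2 starts row 2. P = [[1], [2]].
Insert 7: appended to row 1. P = [[1, 7], [2]].
Insert 4: 4 bumps 7 from row 1; 7 appends to row 2. P = [[1, 4], [2, 7]].
Insert 5: appended to row 1. P = [[1, 4, 5], [2, 7]].
Insert 3: 3 bumps 4 from row 1; 4 bumps 7 from row 2; 7 starts row 3. P = [[1, 3, 5], [2, 4], [7]].
Insert 6: appended to row 1. P = [[1, 3, 5, 6], [2, 4], [7]].

So P = [[1, 3, 5, 6], [2, 4], [7]], Q = [[1, 3, 5, 7], [2, 4], [6]].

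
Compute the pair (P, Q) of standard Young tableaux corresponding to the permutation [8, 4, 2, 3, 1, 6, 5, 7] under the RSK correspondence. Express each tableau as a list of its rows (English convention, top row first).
Insert each entry of the permutation into P by Schensted row insertion, recording in Q the position of each new cell.

Insert 8: appended to row 1. P = [[8]].
Insert 4: 4 bumps 8 from row 1; 8 starts row 2. P = [[4], [8]].
Insert 2: 2 bumps 4 from row 1; 4 bumps 8 from row 2; 8 starts row 3. P = [[2], [4], [8]].
Insert 3: appended to row 1. P = [[2, 3], [4], [8]].
Insert 1: 1 bumps 2 from row 1; 2 bumps 4 from row 2; 4 bumps 8 from row 3; 8 starts row 4. P = [[1, 3], [2], [4], [8]].
Insert 6: appended to row 1. P = [[1, 3, 6], [2], [4], [8]].
Insert 5: 5 bumps 6 from row 1; 6 appends to row 2. P = [[1, 3, 5], [2, 6], [4], [8]].
Insert 7: appended to row 1. P = [[1, 3, 5, 7], [2, 6], [4], [8]].

So P = [[1, 3, 5, 7], [2, 6], [4], [8]], Q = [[1, 4, 6, 8], [2, 7], [3], [5]].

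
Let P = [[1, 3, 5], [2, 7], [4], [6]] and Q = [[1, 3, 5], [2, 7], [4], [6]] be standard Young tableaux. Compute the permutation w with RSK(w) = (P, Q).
6 2 4 3 7 1 5

Reverse the RSK construction: for i from n down to 1, find the cell of Q containing i, remove the entry at that cell from P, and reverse-bump it up through P; the value ejected from row 1 is w(i).

Step i=7: Q has 7 at row 2, column 2; remove 7 from row 2 of P and reverse-bump: 7 enters row 1 and ejects 5. So w(7) = 5. P is now [[1, 3, 7], [2], [4], [6]].
Step i=6: Q has 6 at row 4, column 1; remove 6 from row 4 of P and reverse-bump: 6 enters row 3 and ejects 4; 4 enters row 2 and ejects 2; 2 enters row 1 and ejects 1. So w(6) = 1. P is now [[2, 3, 7], [4], [6]].
Step i=5: Q has 5 at row 1, column 3; remove that cell from P, ejecting 7. So w(5) = 7. P is now [[2, 3], [4], [6]].
Step i=4: Q has 4 at row 3, column 1; remove 6 from row 3 of P and reverse-bump: 6 enters row 2 and ejects 4; 4 enters row 1 and ejects 3. So w(4) = 3. P is now [[2, 4], [6]].
Step i=3: Q has 3 at row 1, column 2; remove that cell from P, ejecting 4. So w(3) = 4. P is now [[2], [6]].
Step i=2: Q has 2 at row 2, column 1; remove 6 from row 2 of P and reverse-bump: 6 enters row 1 and ejects 2. So w(2) = 2. P is now [[6]].
Step i=1: Q has 1 at row 1, column 1; remove that cell from P, ejecting 6. So w(1) = 6. P is now [].

So w = 6 2 4 3 7 1 5.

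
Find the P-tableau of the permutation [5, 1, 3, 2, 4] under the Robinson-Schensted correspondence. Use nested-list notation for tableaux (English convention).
Insert 5: appended to row 1. P = [[5]].
Insert 1: 1 bumps 5 from row 1; 5 starts row 2. P = [[1], [5]].
Insert 3: appended to row 1. P = [[1, 3], [5]].
Insert 2: 2 bumps 3 from row 1; 3 bumps 5 from row 2; 5 starts row 3. P = [[1, 2], [3], [5]].
Insert 4: appended to row 1. P = [[1, 2, 4], [3], [5]].

So P = [[1, 2, 4], [3], [5]].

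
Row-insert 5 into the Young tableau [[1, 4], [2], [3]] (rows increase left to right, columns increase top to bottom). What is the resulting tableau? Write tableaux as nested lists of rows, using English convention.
[[1, 4, 5], [2], [3]]

5 is larger than every entry of row 1, so it is appended to row 1. The new tableau is [[1, 4, 5], [2], [3]].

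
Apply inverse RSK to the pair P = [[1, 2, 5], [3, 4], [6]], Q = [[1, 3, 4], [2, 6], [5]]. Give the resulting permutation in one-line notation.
6 3 4 5 1 2

Reverse the RSK construction: for i from n down to 1, find the cell of Q containing i, remove the entry at that cell from P, and reverse-bump it up through P; the value ejected from row 1 is w(i).

Step i=6: Q has 6 at row 2, column 2; remove 4 from row 2 of P and reverse-bump: 4 enters row 1 and ejects 2. So w(6) = 2. P is now [[1, 4, 5], [3], [6]].
Step i=5: Q has 5 at row 3, column 1; remove 6 from row 3 of P and reverse-bump: 6 enters row 2 and ejects 3; 3 enters row 1 and ejects 1. So w(5) = 1. P is now [[3, 4, 5], [6]].
Step i=4: Q has 4 at row 1, column 3; remove that cell from P, ejecting 5. So w(4) = 5. P is now [[3, 4], [6]].
Step i=3: Q has 3 at row 1, column 2; remove that cell from P, ejecting 4. So w(3) = 4. P is now [[3], [6]].
Step i=2: Q has 2 at row 2, column 1; remove 6 from row 2 of P and reverse-bump: 6 enters row 1 and ejects 3. So w(2) = 3. P is now [[6]].
Step i=1: Q has 1 at row 1, column 1; remove that cell from P, ejecting 6. So w(1) = 6. P is now [].

So w = 6 3 4 5 1 2.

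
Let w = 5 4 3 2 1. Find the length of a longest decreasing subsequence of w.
5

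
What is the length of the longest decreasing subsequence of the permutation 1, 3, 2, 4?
2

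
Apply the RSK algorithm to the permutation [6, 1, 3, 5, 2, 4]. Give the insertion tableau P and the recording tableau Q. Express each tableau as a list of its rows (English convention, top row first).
P = [[1, 2, 4], [3, 5], [6]], Q = [[1, 3, 4], [2, 6], [5]]

Insert each entry of the permutation into P by Schensted row insertion, recording in Q the position of each new cell.

Insert 6: appended to row 1. P = [[6]], Q = [[1]].
Insert 1: 1 bumps 6 from row 1; 6 starts row 2. P = [[1], [6]], Q = [[1], [2]].
Insert 3: appended to row 1. P = [[1, 3], [6]], Q = [[1, 3], [2]].
Insert 5: appended to row 1. P = [[1, 3, 5], [6]], Q = [[1, 3, 4], [2]].
Insert 2: 2 bumps 3 from row 1; 3 bumps 6 from row 2; 6 starts row 3. P = [[1, 2, 5], [3], [6]], Q = [[1, 3, 4], [2], [5]].
Insert 4: 4 bumps 5 from row 1; 5 appends to row 2. P = [[1, 2, 4], [3, 5], [6]], Q = [[1, 3, 4], [2, 6], [5]].

So P = [[1, 2, 4], [3, 5], [6]], Q = [[1, 3, 4], [2, 6], [5]].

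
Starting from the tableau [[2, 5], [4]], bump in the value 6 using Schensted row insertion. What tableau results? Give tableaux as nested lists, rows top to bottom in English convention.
6 is larger than every entry of row 1, so it is appended to row 1. The new tableau is [[2, 5, 6], [4]].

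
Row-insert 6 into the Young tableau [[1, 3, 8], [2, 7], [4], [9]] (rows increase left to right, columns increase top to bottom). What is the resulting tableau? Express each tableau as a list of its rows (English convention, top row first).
[[1, 3, 6], [2, 7, 8], [4], [9]]

In row 1, 6 replaces 8 (the leftmost entry greater than 6); 8 is bumped to row 2. 8 is appended to row 2. The new tableau is [[1, 3, 6], [2, 7, 8], [4], [9]].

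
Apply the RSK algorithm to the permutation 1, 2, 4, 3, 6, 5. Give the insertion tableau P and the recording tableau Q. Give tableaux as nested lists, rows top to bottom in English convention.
P = [[1, 2, 3, 5], [4, 6]], Q = [[1, 2, 3, 5], [4, 6]]

Insert each entry of the permutation into P by Schensted row insertion, recording in Q the position of each new cell.

Insert 1: appended to row 1. P = [[1]].
Insert 2: appended to row 1. P = [[1, 2]].
Insert 4: appended to row 1. P = [[1, 2, 4]].
Insert 3: 3 bumps 4 from row 1; 4 starts row 2. P = [[1, 2, 3], [4]].
Insert 6: appended to row 1. P = [[1, 2, 3, 6], [4]].
Insert 5: 5 bumps 6 from row 1; 6 appends to row 2. P = [[1, 2, 3, 5], [4, 6]].

So P = [[1, 2, 3, 5], [4, 6]], Q = [[1, 2, 3, 5], [4, 6]].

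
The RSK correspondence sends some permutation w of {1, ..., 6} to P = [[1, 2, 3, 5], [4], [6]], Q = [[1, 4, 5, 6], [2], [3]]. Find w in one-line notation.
6 4 1 2 3 5

Reverse the RSK construction: for i from n down to 1, find the cell of Q containing i, remove the entry at that cell from P, and reverse-bump it up through P; the value ejected from row 1 is w(i).

Step i=6: Q has 6 at row 1, column 4; remove that cell from P, ejecting 5. So w(6) = 5. P is now [[1, 2, 3], [4], [6]].
Step i=5: Q has 5 at row 1, column 3; remove that cell from P, ejecting 3. So w(5) = 3. P is now [[1, 2], [4], [6]].
Step i=4: Q has 4 at row 1, column 2; remove that cell from P, ejecting 2. So w(4) = 2. P is now [[1], [4], [6]].
Step i=3: Q has 3 at row 3, column 1; remove 6 from row 3 of P and reverse-bump: 6 enters row 2 and ejects 4; 4 enters row 1 and ejects 1. So w(3) = 1. P is now [[4], [6]].
Step i=2: Q has 2 at row 2, column 1; remove 6 from row 2 of P and reverse-bump: 6 enters row 1 and ejects 4. So w(2) = 4. P is now [[6]].
Step i=1: Q has 1 at row 1, column 1; remove that cell from P, ejecting 6. So w(1) = 6. P is now [].

So w = 6 4 1 2 3 5.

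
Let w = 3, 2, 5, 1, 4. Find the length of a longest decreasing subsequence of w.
3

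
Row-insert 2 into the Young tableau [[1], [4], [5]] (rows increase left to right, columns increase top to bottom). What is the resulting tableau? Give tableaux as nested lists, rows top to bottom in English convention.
2 is larger than every entry of row 1, so it is appended to row 1. The new tableau is [[1, 2], [4], [5]].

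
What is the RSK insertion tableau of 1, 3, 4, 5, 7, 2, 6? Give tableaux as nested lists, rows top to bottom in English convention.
P = [[1, 2, 4, 5, 6], [3, 7]]

Insert 1: appended to row 1. P = [[1]].
Insert 3: appended to row 1. P = [[1, 3]].
Insert 4: appended to row 1. P = [[1, 3, 4]].
Insert 5: appended to row 1. P = [[1, 3, 4, 5]].
Insert 7: appended to row 1. P = [[1, 3, 4, 5, 7]].
Insert 2: 2 bumps 3 from row 1; 3 starts row 2. P = [[1, 2, 4, 5, 7], [3]].
Insert 6: 6 bumps 7 from row 1; 7 appends to row 2. P = [[1, 2, 4, 5, 6], [3, 7]].

So P = [[1, 2, 4, 5, 6], [3, 7]].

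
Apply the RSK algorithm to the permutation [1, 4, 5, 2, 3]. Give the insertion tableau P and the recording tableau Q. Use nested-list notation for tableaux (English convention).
Insert each entry of the permutation into P by Schensted row insertion, recording in Q the position of each new cell.

Insert 1: appended to row 1. P = [[1]], Q = [[1]].
Insert 4: appended to row 1. P = [[1, 4]], Q = [[1, 2]].
Insert 5: appended to row 1. P = [[1, 4, 5]], Q = [[1, 2, 3]].
Insert 2: 2 bumps 4 from row 1; 4 starts row 2. P = [[1, 2, 5], [4]], Q = [[1, 2, 3], [4]].
Insert 3: 3 bumps 5 from row 1; 5 appends to row 2. P = [[1, 2, 3], [4, 5]], Q = [[1, 2, 3], [4, 5]].

So P = [[1, 2, 3], [4, 5]], Q = [[1, 2, 3], [4, 5]].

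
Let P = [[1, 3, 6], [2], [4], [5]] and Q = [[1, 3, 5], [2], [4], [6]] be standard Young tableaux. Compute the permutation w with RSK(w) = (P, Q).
5 2 4 3 6 1

Reverse the RSK construction: for i from n down to 1, find the cell of Q containing i, remove the entry at that cell from P, and reverse-bump it up through P; the value ejected from row 1 is w(i).

Step i=6: Q has 6 at row 4, column 1; remove 5 from row 4 of P and reverse-bump: 5 enters row 3 and ejects 4; 4 enters row 2 and ejects 2; 2 enters row 1 and ejects 1. So w(6) = 1. P is now [[2, 3, 6], [4], [5]].
Step i=5: Q has 5 at row 1, column 3; remove that cell from P, ejecting 6. So w(5) = 6. P is now [[2, 3], [4], [5]].
Step i=4: Q has 4 at row 3, column 1; remove 5 from row 3 of P and reverse-bump: 5 enters row 2 and ejects 4; 4 enters row 1 and ejects 3. So w(4) = 3. P is now [[2, 4], [5]].
Step i=3: Q has 3 at row 1, column 2; remove that cell from P, ejecting 4. So w(3) = 4. P is now [[2], [5]].
Step i=2: Q has 2 at row 2, column 1; remove 5 from row 2 of P and reverse-bump: 5 enters row 1 and ejects 2. So w(2) = 2. P is now [[5]].
Step i=1: Q has 1 at row 1, column 1; remove that cell from P, ejecting 5. So w(1) = 5. P is now [].

So w = 5 2 4 3 6 1.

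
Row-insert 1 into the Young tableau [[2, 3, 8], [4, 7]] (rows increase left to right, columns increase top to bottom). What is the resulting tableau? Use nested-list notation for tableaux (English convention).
In row 1, 1 replaces 2 (the leftmost entry greater than 1); 2 is bumped to row 2. In row 2, 2 replaces 4 (the leftmost entry greater than 2); 4 is bumped to row 3. 4 starts a new row 3. The new tableau is [[1, 3, 8], [2, 7], [4]].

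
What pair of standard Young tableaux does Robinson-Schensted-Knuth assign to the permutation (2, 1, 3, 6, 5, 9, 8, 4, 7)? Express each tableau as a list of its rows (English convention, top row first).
P = [[1, 3, 4, 7], [2, 5, 8], [6, 9]], Q = [[1, 3, 4, 6], [2, 5, 7], [8, 9]]

Insert each entry of the permutation into P by Schensted row insertion, recording in Q the position of each new cell.

After inserting 2: P = [[2]].
After inserting 1: P = [[1], [2]].
After inserting 3: P = [[1, 3], [2]].
After inserting 6: P = [[1, 3, 6], [2]].
After inserting 5: P = [[1, 3, 5], [2, 6]].
After inserting 9: P = [[1, 3, 5, 9], [2, 6]].
After inserting 8: P = [[1, 3, 5, 8], [2, 6, 9]].
After inserting 4: P = [[1, 3, 4, 8], [2, 5, 9], [6]].
After inserting 7: P = [[1, 3, 4, 7], [2, 5, 8], [6, 9]].

So P = [[1, 3, 4, 7], [2, 5, 8], [6, 9]], Q = [[1, 3, 4, 6], [2, 5, 7], [8, 9]].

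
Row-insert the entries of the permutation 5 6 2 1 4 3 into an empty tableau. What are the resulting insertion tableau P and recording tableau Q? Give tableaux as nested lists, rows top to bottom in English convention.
P = [[1, 3], [2, 4], [5, 6]], Q = [[1, 2], [3, 5], [4, 6]]

Insert each entry of the permutation into P by Schensted row insertion, recording in Q the position of each new cell.

Insert 5: appended to row 1. P = [[5]], Q = [[1]].
Insert 6: appended to row 1. P = [[5, 6]], Q = [[1, 2]].
Insert 2: 2 bumps 5 from row 1; 5 starts row 2. P = [[2, 6], [5]], Q = [[1, 2], [3]].
Insert 1: 1 bumps 2 from row 1; 2 bumps 5 from row 2; 5 starts row 3. P = [[1, 6], [2], [5]], Q = [[1, 2], [3], [4]].
Insert 4: 4 bumps 6 from row 1; 6 appends to row 2. P = [[1, 4], [2, 6], [5]], Q = [[1, 2], [3, 5], [4]].
Insert 3: 3 bumps 4 from row 1; 4 bumps 6 from row 2; 6 appends to row 3. P = [[1, 3], [2, 4], [5, 6]], Q = [[1, 2], [3, 5], [4, 6]].

So P = [[1, 3], [2, 4], [5, 6]], Q = [[1, 2], [3, 5], [4, 6]].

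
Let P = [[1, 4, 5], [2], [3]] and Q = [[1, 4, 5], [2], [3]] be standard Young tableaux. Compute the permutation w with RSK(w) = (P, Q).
3 2 1 4 5

Reverse the RSK construction: for i from n down to 1, find the cell of Q containing i, remove the entry at that cell from P, and reverse-bump it up through P; the value ejected from row 1 is w(i).

Step i=5: Q has 5 at row 1, column 3; remove that cell from P, ejecting 5. So w(5) = 5. P is now [[1, 4], [2], [3]].
Step i=4: Q has 4 at row 1, column 2; remove that cell from P, ejecting 4. So w(4) = 4. P is now [[1], [2], [3]].
Step i=3: Q has 3 at row 3, column 1; remove 3 from row 3 of P and reverse-bump: 3 enters row 2 and ejects 2; 2 enters row 1 and ejects 1. So w(3) = 1. P is now [[2], [3]].
Step i=2: Q has 2 at row 2, column 1; remove 3 from row 2 of P and reverse-bump: 3 enters row 1 and ejects 2. So w(2) = 2. P is now [[3]].
Step i=1: Q has 1 at row 1, column 1; remove that cell from P, ejecting 3. So w(1) = 3. P is now [].

So w = 3 2 1 4 5.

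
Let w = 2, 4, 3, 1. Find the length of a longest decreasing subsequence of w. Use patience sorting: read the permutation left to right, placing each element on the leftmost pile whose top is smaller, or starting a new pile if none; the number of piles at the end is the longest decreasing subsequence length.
3

2: new pile. tops = [2]
4: onto pile 1 (replacing 2). tops = [4]
3: new pile. tops = [4, 3]
1: new pile. tops = [4, 3, 1]

3 piles, so the longest decreasing subsequence has length 3.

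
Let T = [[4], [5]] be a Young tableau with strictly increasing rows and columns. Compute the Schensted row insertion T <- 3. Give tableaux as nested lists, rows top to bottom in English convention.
[[3], [4], [5]]

In row 1, 3 replaces 4 (the leftmost entry greater than 3); 4 is bumped to row 2. In row 2, 4 replaces 5 (the leftmost entry greater than 4); 5 is bumped to row 3. 5 starts a new row 3. The new tableau is [[3], [4], [5]].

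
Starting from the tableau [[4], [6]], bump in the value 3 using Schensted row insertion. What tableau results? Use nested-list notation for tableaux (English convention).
[[3], [4], [6]]

In row 1, 3 replaces 4 (the leftmost entry greater than 3); 4 is bumped to row 2. In row 2, 4 replaces 6 (the leftmost entry greater than 4); 6 is bumped to row 3. 6 starts a new row 3. The new tableau is [[3], [4], [6]].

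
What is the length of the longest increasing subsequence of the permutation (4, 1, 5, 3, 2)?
2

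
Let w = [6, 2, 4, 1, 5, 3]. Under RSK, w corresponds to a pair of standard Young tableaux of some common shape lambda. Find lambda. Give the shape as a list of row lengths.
[3, 2, 1]

Row-insert each entry into an empty tableau.

After inserting 6: P = [[6]].
After inserting 2: P = [[2], [6]].
After inserting 4: P = [[2, 4], [6]].
After inserting 1: P = [[1, 4], [2], [6]].
After inserting 5: P = [[1, 4, 5], [2], [6]].
After inserting 3: P = [[1, 3, 5], [2, 4], [6]].

The final insertion tableau P = [[1, 3, 5], [2, 4], [6]] has shape [3, 2, 1].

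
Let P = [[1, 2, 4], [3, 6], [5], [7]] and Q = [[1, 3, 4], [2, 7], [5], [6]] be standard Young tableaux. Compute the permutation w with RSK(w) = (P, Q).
Reverse RSK: for i = n, n-1, ..., 1, locate i in Q, remove the corresponding corner cell from P, and reverse-bump its entry up through P; the value ejected from row 1 is w(i).

So w = 7 1 5 6 3 2 4.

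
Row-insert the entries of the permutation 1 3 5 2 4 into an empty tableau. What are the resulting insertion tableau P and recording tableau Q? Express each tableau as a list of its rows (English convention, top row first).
Insert each entry of the permutation into P by Schensted row insertion, recording in Q the position of each new cell.

Insert 1: appended to row 1. P = [[1]].
Insert 3: appended to row 1. P = [[1, 3]].
Insert 5: appended to row 1. P = [[1, 3, 5]].
Insert 2: 2 bumps 3 from row 1; 3 starts row 2. P = [[1, 2, 5], [3]].
Insert 4: 4 bumps 5 from row 1; 5 appends to row 2. P = [[1, 2, 4], [3, 5]].

So P = [[1, 2, 4], [3, 5]], Q = [[1, 2, 3], [4, 5]].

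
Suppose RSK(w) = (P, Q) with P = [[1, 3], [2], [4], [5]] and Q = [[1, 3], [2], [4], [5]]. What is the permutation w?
5 2 4 3 1

Reverse the RSK construction: for i from n down to 1, find the cell of Q containing i, remove the entry at that cell from P, and reverse-bump it up through P; the value ejected from row 1 is w(i).

Step i=5: Q has 5 at row 4, column 1; remove 5 from row 4 of P and reverse-bump: 5 enters row 3 and ejects 4; 4 enters row 2 and ejects 2; 2 enters row 1 and ejects 1. So w(5) = 1. P is now [[2, 3], [4], [5]].
Step i=4: Q has 4 at row 3, column 1; remove 5 from row 3 of P and reverse-bump: 5 enters row 2 and ejects 4; 4 enters row 1 and ejects 3. So w(4) = 3. P is now [[2, 4], [5]].
Step i=3: Q has 3 at row 1, column 2; remove that cell from P, ejecting 4. So w(3) = 4. P is now [[2], [5]].
Step i=2: Q has 2 at row 2, column 1; remove 5 from row 2 of P and reverse-bump: 5 enters row 1 and ejects 2. So w(2) = 2. P is now [[5]].
Step i=1: Q has 1 at row 1, column 1; remove that cell from P, ejecting 5. So w(1) = 5. P is now [].

So w = 5 2 4 3 1.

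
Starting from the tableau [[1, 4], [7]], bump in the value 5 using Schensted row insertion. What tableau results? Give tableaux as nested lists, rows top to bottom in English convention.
5 is larger than every entry of row 1, so it is appended to row 1. The new tableau is [[1, 4, 5], [7]].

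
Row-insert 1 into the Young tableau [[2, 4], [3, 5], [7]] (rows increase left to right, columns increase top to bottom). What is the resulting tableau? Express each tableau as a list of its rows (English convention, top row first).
[[1, 4], [2, 5], [3], [7]]

In row 1, 1 replaces 2 (the leftmost entry greater than 1); 2 is bumped to row 2. In row 2, 2 replaces 3 (the leftmost entry greater than 2); 3 is bumped to row 3. In row 3, 3 replaces 7 (the leftmost entry greater than 3); 7 is bumped to row 4. 7 starts a new row 4. The new tableau is [[1, 4], [2, 5], [3], [7]].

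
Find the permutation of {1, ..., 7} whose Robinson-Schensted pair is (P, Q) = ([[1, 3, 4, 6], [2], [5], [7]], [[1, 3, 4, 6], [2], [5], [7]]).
Reverse RSK: for i = n, n-1, ..., 1, locate i in Q, remove the corresponding corner cell from P, and reverse-bump its entry up through P; the value ejected from row 1 is w(i).

So w = 7 2 3 5 4 6 1.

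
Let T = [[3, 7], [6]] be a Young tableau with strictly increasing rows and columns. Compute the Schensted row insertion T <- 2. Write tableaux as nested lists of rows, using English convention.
In row 1, 2 replaces 3 (the leftmost entry greater than 2); 3 is bumped to row 2. In row 2, 3 replaces 6 (the leftmost entry greater than 3); 6 is bumped to row 3. 6 starts a new row 3. The new tableau is [[2, 7], [3], [6]].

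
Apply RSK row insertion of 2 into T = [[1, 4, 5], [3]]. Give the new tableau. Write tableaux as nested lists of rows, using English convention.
[[1, 2, 5], [3, 4]]

In row 1, 2 replaces 4 (the leftmost entry greater than 2); 4 is bumped to row 2. 4 is appended to row 2. The new tableau is [[1, 2, 5], [3, 4]].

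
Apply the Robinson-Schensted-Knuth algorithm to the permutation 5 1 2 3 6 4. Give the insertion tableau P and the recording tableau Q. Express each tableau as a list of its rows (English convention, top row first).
P = [[1, 2, 3, 4], [5, 6]], Q = [[1, 3, 4, 5], [2, 6]]

Insert each entry of the permutation into P by Schensted row insertion, recording in Q the position of each new cell.

Insert 5: appended to row 1. P = [[5]].
Insert 1: 1 bumps 5 from row 1; 5 starts row 2. P = [[1], [5]].
Insert 2: appended to row 1. P = [[1, 2], [5]].
Insert 3: appended to row 1. P = [[1, 2, 3], [5]].
Insert 6: appended to row 1. P = [[1, 2, 3, 6], [5]].
Insert 4: 4 bumps 6 from row 1; 6 appends to row 2. P = [[1, 2, 3, 4], [5, 6]].

So P = [[1, 2, 3, 4], [5, 6]], Q = [[1, 3, 4, 5], [2, 6]].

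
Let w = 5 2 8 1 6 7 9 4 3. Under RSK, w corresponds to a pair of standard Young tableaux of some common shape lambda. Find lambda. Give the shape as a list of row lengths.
Row-insert each entry into an empty tableau.

After inserting 5: P = [[5]].
After inserting 2: P = [[2], [5]].
After inserting 8: P = [[2, 8], [5]].
After inserting 1: P = [[1, 8], [2], [5]].
After inserting 6: P = [[1, 6], [2, 8], [5]].
After inserting 7: P = [[1, 6, 7], [2, 8], [5]].
After inserting 9: P = [[1, 6, 7, 9], [2, 8], [5]].
After inserting 4: P = [[1, 4, 7, 9], [2, 6], [5, 8]].
After inserting 3: P = [[1, 3, 7, 9], [2, 4], [5, 6], [8]].

The final insertion tableau P = [[1, 3, 7, 9], [2, 4], [5, 6], [8]] has shape [4, 2, 2, 1].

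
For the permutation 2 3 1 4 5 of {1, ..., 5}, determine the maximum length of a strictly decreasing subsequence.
2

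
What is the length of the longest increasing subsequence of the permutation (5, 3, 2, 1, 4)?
2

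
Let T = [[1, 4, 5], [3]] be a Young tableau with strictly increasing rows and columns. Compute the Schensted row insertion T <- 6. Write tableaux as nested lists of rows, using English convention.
6 is larger than every entry of row 1, so it is appended to row 1. The new tableau is [[1, 4, 5, 6], [3]].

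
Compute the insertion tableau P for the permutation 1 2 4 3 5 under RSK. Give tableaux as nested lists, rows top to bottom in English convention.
P = [[1, 2, 3, 5], [4]]

Insert 1: appended to row 1. P = [[1]].
Insert 2: appended to row 1. P = [[1, 2]].
Insert 4: appended to row 1. P = [[1, 2, 4]].
Insert 3: 3 bumps 4 from row 1; 4 starts row 2. P = [[1, 2, 3], [4]].
Insert 5: appended to row 1. P = [[1, 2, 3, 5], [4]].

So P = [[1, 2, 3, 5], [4]].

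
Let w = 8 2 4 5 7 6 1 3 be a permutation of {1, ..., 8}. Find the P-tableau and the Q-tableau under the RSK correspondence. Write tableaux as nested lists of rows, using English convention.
P = [[1, 3, 5, 6], [2, 4], [7], [8]], Q = [[1, 3, 4, 5], [2, 8], [6], [7]]

Insert each entry of the permutation into P by Schensted row insertion, recording in Q the position of each new cell.

After inserting 8: P = [[8]].
After inserting 2: P = [[2], [8]].
After inserting 4: P = [[2, 4], [8]].
After inserting 5: P = [[2, 4, 5], [8]].
After inserting 7: P = [[2, 4, 5, 7], [8]].
After inserting 6: P = [[2, 4, 5, 6], [7], [8]].
After inserting 1: P = [[1, 4, 5, 6], [2], [7], [8]].
After inserting 3: P = [[1, 3, 5, 6], [2, 4], [7], [8]].

So P = [[1, 3, 5, 6], [2, 4], [7], [8]], Q = [[1, 3, 4, 5], [2, 8], [6], [7]].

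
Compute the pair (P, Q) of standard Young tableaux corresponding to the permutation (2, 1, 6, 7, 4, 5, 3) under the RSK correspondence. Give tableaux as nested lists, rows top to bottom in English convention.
P = [[1, 3, 5], [2, 4, 7], [6]], Q = [[1, 3, 4], [2, 5, 6], [7]]

Insert each entry of the permutation into P by Schensted row insertion, recording in Q the position of each new cell.

Insert 2: appended to row 1. P = [[2]], Q = [[1]].
Insert 1: 1 bumps 2 from row 1; 2 starts row 2. P = [[1], [2]], Q = [[1], [2]].
Insert 6: appended to row 1. P = [[1, 6], [2]], Q = [[1, 3], [2]].
Insert 7: appended to row 1. P = [[1, 6, 7], [2]], Q = [[1, 3, 4], [2]].
Insert 4: 4 bumps 6 from row 1; 6 appends to row 2. P = [[1, 4, 7], [2, 6]], Q = [[1, 3, 4], [2, 5]].
Insert 5: 5 bumps 7 from row 1; 7 appends to row 2. P = [[1, 4, 5], [2, 6, 7]], Q = [[1, 3, 4], [2, 5, 6]].
Insert 3: 3 bumps 4 from row 1; 4 bumps 6 from row 2; 6 starts row 3. P = [[1, 3, 5], [2, 4, 7], [6]], Q = [[1, 3, 4], [2, 5, 6], [7]].

So P = [[1, 3, 5], [2, 4, 7], [6]], Q = [[1, 3, 4], [2, 5, 6], [7]].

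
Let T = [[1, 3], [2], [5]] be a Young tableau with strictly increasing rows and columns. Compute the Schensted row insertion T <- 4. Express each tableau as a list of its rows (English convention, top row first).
4 is larger than every entry of row 1, so it is appended to row 1. The new tableau is [[1, 3, 4], [2], [5]].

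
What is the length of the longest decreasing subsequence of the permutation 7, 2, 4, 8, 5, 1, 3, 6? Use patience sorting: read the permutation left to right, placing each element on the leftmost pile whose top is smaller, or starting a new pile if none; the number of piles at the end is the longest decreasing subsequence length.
7: new pile. tops = [7]
2: new pile. tops = [7, 2]
4: onto pile 2 (replacing 2). tops = [7, 4]
8: onto pile 1 (replacing 7). tops = [8, 4]
5: onto pile 2 (replacing 4). tops = [8, 5]
1: new pile. tops = [8, 5, 1]
3: onto pile 3 (replacing 1). tops = [8, 5, 3]
6: onto pile 2 (replacing 5). tops = [8, 6, 3]

3 piles, so the longest decreasing subsequence has length 3.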